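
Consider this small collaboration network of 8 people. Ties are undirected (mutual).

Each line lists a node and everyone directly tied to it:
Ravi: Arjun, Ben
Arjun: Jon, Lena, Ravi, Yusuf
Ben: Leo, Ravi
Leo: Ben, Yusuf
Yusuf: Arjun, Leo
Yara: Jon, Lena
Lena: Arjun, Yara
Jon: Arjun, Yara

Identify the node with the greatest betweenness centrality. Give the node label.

Unnormalized betweenness of each node: Arjun:27/2, Ben:1, Jon:5/2, Lena:5/2, Leo:1, Ravi:4, Yara:1/2, Yusuf:4.
Arjun has the largest value, 27/2, making it the main broker — the node through which the most shortest paths run.

Arjun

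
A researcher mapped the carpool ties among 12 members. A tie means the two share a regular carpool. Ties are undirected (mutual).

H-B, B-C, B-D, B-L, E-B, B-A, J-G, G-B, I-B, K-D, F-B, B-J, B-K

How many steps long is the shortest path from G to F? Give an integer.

2

One shortest route is G – B – F, which uses 2 edges, and G and F are not directly tied, so nothing shorter exists. So d(G,F) = 2.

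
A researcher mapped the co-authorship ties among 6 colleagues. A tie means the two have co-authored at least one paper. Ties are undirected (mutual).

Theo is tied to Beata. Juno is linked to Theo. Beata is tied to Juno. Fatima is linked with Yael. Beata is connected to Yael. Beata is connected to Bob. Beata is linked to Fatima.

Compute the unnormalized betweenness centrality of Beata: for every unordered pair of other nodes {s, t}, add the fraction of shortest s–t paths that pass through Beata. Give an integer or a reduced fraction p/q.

Pairs whose geodesics pass through Beata — Yael–Theo: 1; Yael–Bob: 1; Yael–Juno: 1; Theo–Bob: 1; Theo–Fatima: 1; Bob–Fatima: 1; Bob–Juno: 1; Fatima–Juno: 1.
All other pairs contribute 0.
Summing the contributions gives betweenness(Beata) = 8.

8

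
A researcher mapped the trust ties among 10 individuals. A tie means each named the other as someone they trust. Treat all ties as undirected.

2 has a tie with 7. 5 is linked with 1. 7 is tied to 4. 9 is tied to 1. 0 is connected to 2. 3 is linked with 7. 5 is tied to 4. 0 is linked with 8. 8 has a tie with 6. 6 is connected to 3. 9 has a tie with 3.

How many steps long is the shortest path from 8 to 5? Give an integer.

5

One shortest route is 8 – 6 – 3 – 7 – 4 – 5, which uses 5 edges, and at distance 4 from 8 we only reach {1, 4}, which does not include 5. So d(8,5) = 5.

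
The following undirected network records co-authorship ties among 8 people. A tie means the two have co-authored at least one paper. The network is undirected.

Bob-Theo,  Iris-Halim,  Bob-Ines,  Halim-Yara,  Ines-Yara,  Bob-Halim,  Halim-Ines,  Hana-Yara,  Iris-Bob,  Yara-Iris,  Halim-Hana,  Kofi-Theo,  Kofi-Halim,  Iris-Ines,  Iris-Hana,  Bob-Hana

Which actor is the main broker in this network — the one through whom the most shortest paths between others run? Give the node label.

Halim

Unnormalized betweenness of each node: Bob:91/20, Halim:27/5, Hana:9/20, Ines:9/20, Iris:7/10, Kofi:7/10, Theo:1/2, Yara:1/4.
Halim has the largest value, 27/5, making it the main broker — the node through which the most shortest paths run.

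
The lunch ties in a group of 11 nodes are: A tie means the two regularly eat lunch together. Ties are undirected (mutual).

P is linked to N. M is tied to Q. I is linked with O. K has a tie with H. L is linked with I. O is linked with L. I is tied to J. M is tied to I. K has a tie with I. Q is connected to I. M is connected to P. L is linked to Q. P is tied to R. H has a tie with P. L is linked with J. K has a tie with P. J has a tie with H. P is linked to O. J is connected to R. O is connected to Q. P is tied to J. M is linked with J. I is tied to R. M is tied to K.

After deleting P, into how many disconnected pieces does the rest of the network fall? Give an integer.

Without P, the remaining ties split the others into: {H, I, J, K, L, M, O, Q, R}; {N}.
That's 2 separate components.

2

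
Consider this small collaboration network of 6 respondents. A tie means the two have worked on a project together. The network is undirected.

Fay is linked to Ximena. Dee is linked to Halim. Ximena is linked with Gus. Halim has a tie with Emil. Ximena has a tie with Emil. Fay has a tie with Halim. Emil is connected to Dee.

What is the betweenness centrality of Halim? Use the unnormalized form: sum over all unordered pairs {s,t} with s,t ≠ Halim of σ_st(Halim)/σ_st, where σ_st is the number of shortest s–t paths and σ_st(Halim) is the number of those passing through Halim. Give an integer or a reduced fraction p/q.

Pairs whose geodesics pass through Halim — Dee–Fay: 1; Emil–Fay: 1/2.
All other pairs contribute 0.
Summing the contributions gives betweenness(Halim) = 3/2.

3/2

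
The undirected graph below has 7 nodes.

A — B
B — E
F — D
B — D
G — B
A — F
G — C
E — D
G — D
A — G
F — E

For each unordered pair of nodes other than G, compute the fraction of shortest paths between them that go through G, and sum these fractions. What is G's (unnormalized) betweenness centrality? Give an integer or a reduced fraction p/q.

Pairs whose geodesics pass through G — F–C: 2/2; A–C: 1; A–D: 1/3; E–C: 2/2; C–B: 1; C–D: 1.
All other pairs contribute 0.
Summing the contributions gives betweenness(G) = 16/3.

16/3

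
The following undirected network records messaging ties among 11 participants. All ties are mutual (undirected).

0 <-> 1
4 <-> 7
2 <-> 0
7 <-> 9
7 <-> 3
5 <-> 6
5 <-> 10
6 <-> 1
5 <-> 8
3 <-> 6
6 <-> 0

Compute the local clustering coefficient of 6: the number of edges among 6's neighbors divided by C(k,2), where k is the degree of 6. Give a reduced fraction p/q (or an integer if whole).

6's neighbors: 0, 1, 3, and 5 (k = 4).
Possible neighbor pairs: C(4,2) = 6. Edges among them: 0–1 → e = 1.
Clustering(6) = 1/6.

1/6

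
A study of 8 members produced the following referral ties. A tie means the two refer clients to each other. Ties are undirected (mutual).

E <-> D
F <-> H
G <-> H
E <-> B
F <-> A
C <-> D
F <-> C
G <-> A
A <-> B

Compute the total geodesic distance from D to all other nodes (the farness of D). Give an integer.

16

Distances from D: A:3, B:2, C:1, E:1, F:2, G:4, H:3.
Sum = 3 + 2 + 1 + 1 + 2 + 4 + 3 = 16.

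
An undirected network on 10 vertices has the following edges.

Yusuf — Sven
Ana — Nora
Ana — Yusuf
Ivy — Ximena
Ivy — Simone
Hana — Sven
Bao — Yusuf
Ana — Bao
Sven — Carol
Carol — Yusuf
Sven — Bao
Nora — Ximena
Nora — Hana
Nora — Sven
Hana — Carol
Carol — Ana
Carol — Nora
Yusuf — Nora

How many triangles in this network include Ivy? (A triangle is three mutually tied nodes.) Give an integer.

Ivy's neighbors are Simone and Ximena, but none of them are tied to each other, so no triangle contains Ivy.

0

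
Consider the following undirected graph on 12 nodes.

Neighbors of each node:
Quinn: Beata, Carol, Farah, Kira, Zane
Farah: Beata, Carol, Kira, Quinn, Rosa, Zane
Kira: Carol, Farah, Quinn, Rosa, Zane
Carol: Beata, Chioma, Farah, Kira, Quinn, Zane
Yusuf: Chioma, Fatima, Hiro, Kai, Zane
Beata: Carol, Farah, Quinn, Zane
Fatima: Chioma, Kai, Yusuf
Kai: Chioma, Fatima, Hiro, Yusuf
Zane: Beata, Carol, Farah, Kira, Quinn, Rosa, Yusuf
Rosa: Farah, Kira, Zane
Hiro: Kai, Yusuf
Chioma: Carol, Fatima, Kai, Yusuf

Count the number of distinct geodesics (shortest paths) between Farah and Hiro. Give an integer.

1

The shortest distance is 3, and the only length-3 path is Farah–Zane–Yusuf–Hiro. So there is exactly 1 shortest path.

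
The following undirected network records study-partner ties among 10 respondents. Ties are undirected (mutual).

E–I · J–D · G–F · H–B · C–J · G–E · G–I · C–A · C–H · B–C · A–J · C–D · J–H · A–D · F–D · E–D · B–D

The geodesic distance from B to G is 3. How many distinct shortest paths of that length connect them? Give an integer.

2

The shortest distance is 3. The length-3 paths are: B–D–E–G; B–D–F–G.
That gives 2 distinct shortest paths.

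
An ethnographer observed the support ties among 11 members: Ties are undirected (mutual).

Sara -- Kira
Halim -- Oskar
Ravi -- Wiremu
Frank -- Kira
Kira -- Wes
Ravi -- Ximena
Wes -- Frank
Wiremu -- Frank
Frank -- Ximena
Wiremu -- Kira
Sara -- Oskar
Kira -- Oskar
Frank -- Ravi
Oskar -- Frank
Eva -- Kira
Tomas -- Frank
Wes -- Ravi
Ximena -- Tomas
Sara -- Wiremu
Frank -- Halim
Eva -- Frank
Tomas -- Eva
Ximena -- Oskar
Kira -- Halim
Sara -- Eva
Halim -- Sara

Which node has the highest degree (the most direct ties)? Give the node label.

Frank

Degrees — Eva:4, Frank:9, Halim:4, Kira:7, Oskar:5, Ravi:4, Sara:5, Tomas:3, Wes:3, Wiremu:4, Ximena:4.
The maximum is 9, attained only by Frank.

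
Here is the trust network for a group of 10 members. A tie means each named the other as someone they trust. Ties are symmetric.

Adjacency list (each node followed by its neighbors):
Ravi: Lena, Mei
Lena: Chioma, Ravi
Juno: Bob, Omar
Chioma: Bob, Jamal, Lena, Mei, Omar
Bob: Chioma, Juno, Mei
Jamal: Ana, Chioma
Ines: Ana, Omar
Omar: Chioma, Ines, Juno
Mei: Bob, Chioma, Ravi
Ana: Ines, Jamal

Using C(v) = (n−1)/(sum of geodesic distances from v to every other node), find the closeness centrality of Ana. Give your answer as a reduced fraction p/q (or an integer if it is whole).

Distances from Ana: Bob:3, Chioma:2, Ines:1, Jamal:1, Juno:3, Lena:3, Mei:3, Omar:2, Ravi:4. Sum = 22.
n = 10, so closeness = 9/22.

9/22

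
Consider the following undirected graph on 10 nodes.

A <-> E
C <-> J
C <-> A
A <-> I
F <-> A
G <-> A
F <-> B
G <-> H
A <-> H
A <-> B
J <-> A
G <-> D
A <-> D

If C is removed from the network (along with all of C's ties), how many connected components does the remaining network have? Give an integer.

C's neighbors (A and J) remain reachable from one another through other ties, so the rest of the network stays in one piece.

1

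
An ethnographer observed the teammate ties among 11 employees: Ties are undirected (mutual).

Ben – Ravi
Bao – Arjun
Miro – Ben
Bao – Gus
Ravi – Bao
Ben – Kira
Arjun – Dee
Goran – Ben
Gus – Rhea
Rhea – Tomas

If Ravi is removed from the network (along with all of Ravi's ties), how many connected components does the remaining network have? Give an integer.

2

Without Ravi, the remaining ties split the others into: {Arjun, Bao, Dee, Gus, Rhea, Tomas}; {Ben, Goran, Kira, Miro}.
That's 2 separate components.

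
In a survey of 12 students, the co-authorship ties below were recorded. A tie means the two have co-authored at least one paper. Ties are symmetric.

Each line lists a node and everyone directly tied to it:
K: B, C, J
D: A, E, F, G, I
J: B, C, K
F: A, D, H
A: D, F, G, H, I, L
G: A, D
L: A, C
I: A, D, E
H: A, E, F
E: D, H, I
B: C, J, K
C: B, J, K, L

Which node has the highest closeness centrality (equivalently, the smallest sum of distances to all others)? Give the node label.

A

Farness (sum of distances to all others) for each node — A:19, B:33, C:25, D:24, E:31, F:26, G:27, H:26, I:26, J:33, K:33, L:21.
The smallest farness is 19, for A, so A has the highest closeness.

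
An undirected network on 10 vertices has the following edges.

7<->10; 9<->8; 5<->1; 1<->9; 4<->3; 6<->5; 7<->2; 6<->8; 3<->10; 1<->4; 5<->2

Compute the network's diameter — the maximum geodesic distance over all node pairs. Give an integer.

5

Eccentricity of each node (its greatest distance to any other): 1:3, 2:3, 3:4, 4:3, 5:3, 6:4, 7:4, 8:5, 9:4, 10:5.
The maximum eccentricity is 5, realized for instance by the pair 10–8 via 10 – 3 – 4 – 1 – 9 – 8. So the diameter is 5.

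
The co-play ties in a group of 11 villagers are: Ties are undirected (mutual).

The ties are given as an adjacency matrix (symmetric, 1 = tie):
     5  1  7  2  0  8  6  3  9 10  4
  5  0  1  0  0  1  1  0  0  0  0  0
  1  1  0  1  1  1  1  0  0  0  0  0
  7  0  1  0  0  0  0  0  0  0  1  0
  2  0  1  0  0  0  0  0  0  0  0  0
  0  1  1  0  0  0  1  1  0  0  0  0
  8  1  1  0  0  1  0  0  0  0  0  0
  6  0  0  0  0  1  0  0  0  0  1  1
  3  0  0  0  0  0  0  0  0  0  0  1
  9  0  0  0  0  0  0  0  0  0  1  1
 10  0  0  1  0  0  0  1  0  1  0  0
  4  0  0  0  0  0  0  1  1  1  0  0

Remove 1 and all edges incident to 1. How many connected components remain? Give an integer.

2

Without 1, the remaining ties split the others into: {0, 3, 4, 5, 6, 7, 8, 9, 10}; {2}.
That's 2 separate components.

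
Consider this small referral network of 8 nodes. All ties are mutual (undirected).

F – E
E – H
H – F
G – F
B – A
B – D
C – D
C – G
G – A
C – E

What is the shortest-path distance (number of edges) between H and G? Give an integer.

One shortest route is H – F – G, which uses 2 edges, and H and G are not directly tied, so nothing shorter exists. So d(H,G) = 2.

2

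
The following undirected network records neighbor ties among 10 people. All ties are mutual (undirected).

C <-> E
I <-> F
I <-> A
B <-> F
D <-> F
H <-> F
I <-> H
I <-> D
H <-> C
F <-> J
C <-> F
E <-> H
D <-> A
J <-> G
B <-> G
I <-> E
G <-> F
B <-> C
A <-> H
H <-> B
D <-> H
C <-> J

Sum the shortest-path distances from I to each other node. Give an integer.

13

Distances from I: A:1, B:2, C:2, D:1, E:1, F:1, G:2, H:1, J:2.
Sum = 1 + 2 + 2 + 1 + 1 + 1 + 2 + 1 + 2 = 13.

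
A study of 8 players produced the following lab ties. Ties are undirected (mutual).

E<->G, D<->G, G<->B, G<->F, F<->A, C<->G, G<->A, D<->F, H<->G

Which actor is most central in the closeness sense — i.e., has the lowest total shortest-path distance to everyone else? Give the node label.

Farness (sum of distances to all others) for each node — A:12, B:13, C:13, D:12, E:13, F:11, G:7, H:13.
The smallest farness is 7, for G, so G has the highest closeness.

G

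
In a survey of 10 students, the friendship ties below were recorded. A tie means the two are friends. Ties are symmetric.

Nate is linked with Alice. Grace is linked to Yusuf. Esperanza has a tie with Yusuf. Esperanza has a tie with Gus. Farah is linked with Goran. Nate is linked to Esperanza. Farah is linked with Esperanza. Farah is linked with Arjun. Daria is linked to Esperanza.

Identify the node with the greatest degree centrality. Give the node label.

Degrees — Alice:1, Arjun:1, Daria:1, Esperanza:5, Farah:3, Goran:1, Grace:1, Gus:1, Nate:2, Yusuf:2.
The maximum is 5, attained only by Esperanza.

Esperanza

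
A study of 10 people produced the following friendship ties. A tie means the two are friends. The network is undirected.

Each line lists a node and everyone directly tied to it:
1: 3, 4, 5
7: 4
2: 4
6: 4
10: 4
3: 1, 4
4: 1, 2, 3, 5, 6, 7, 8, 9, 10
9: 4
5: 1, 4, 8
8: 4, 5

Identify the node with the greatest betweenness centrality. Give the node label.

Unnormalized betweenness of each node: 1:1/2, 2:0, 3:0, 4:32, 5:1/2, 6:0, 7:0, 8:0, 9:0, 10:0.
4 has the largest value, 32, making it the main broker — the node through which the most shortest paths run.

4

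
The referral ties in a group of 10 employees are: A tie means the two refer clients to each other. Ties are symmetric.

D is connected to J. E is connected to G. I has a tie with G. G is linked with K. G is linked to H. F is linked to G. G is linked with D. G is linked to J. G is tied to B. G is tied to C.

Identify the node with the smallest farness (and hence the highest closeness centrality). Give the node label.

Farness (sum of distances to all others) for each node — B:17, C:17, D:16, E:17, F:17, G:9, H:17, I:17, J:16, K:17.
The smallest farness is 9, for G, so G has the highest closeness.

G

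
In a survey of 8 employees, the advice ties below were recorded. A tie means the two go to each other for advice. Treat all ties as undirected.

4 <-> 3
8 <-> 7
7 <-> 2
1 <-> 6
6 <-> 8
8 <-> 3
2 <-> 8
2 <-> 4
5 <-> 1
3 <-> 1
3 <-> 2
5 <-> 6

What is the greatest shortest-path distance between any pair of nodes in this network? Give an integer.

Eccentricity of each node (its greatest distance to any other): 1:3, 2:3, 3:2, 4:3, 5:3, 6:3, 7:3, 8:2.
The maximum eccentricity is 3, realized for instance by the pair 5–7 via 5 – 6 – 8 – 7. So the diameter is 3.

3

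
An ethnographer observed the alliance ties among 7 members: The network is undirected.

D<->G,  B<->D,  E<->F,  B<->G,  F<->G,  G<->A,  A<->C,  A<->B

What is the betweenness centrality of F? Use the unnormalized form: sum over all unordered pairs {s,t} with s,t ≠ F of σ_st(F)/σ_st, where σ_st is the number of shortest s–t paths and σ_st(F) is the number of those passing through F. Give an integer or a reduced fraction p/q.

Pairs whose geodesics pass through F — D–E: 1; A–E: 1; C–E: 1; B–E: 1; G–E: 1.
All other pairs contribute 0.
Summing the contributions gives betweenness(F) = 5.

5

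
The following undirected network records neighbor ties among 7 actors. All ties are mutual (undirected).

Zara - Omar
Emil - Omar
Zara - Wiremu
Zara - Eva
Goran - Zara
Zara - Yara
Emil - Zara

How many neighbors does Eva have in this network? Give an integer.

Eva is directly tied to Zara. That is 1 neighbor, so the degree of Eva is 1.

1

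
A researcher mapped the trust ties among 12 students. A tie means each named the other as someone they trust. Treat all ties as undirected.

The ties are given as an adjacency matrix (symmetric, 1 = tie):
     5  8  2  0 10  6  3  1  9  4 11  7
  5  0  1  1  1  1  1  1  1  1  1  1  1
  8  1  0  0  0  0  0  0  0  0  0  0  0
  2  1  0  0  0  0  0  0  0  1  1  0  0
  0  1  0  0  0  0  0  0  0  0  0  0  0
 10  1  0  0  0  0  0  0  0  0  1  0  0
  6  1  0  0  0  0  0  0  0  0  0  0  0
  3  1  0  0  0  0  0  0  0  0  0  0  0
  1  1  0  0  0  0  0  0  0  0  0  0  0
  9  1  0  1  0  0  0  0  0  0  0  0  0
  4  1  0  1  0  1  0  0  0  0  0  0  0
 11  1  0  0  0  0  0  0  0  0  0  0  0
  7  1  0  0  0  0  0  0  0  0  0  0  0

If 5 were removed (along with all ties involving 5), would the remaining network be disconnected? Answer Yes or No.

Removing 5 leaves {8} with no path to {2, 4, 9, and 10}, so the network splits into 8 components. 5 is a cut vertex.

Yes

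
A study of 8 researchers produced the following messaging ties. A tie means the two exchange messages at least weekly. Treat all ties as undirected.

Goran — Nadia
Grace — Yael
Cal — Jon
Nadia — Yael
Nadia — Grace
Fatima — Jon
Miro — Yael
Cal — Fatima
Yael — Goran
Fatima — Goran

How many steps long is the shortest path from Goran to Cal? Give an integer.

One shortest route is Goran – Fatima – Cal, which uses 2 edges, and Goran and Cal are not directly tied, so nothing shorter exists. So d(Goran,Cal) = 2.

2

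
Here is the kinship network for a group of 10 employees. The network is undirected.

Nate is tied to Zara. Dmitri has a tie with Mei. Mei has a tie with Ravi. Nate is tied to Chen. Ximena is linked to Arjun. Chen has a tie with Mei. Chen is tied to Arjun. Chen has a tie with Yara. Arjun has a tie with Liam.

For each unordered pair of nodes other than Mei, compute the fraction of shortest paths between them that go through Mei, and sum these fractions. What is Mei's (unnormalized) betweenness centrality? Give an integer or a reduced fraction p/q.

Pairs whose geodesics pass through Mei — Ravi–Dmitri: 1; Ravi–Nate: 1; Ravi–Chen: 1; Ravi–Liam: 1; Ravi–Zara: 1; Ravi–Yara: 1; Ravi–Arjun: 1; Ravi–Ximena: 1; Dmitri–Nate: 1; Dmitri–Chen: 1; Dmitri–Liam: 1; Dmitri–Zara: 1; Dmitri–Yara: 1; Dmitri–Arjun: 1 … (+1 more pairs).
All other pairs contribute 0.
Summing the contributions gives betweenness(Mei) = 15.

15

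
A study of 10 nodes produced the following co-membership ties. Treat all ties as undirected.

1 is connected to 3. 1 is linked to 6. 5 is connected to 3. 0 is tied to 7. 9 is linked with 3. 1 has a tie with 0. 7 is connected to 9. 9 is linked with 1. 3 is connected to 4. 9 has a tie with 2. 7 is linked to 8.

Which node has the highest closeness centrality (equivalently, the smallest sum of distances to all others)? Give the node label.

Farness (sum of distances to all others) for each node — 0:19, 1:15, 2:22, 3:15, 4:23, 5:23, 6:23, 7:18, 8:26, 9:14.
The smallest farness is 14, for 9, so 9 has the highest closeness.

9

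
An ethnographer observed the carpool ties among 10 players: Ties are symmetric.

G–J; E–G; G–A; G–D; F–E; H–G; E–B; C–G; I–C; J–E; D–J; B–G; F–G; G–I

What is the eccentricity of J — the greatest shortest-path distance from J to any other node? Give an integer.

Distances from J: A:2, B:2, C:2, D:1, E:1, F:2, G:1, H:2, I:2.
The largest is 2 (to F, H, C, A, B, and I), so the eccentricity of J is 2.

2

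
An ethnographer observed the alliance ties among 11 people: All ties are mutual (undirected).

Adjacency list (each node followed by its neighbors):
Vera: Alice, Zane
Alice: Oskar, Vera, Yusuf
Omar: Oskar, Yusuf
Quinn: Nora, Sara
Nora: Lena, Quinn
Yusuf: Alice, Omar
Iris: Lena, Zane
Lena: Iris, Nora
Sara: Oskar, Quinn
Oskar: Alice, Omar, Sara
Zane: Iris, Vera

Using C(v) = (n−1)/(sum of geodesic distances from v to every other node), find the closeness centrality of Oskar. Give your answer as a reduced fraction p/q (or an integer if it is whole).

10/23

Distances from Oskar: Alice:1, Iris:4, Lena:4, Nora:3, Omar:1, Quinn:2, Sara:1, Vera:2, Yusuf:2, Zane:3. Sum = 23.
n = 11, so closeness = 10/23.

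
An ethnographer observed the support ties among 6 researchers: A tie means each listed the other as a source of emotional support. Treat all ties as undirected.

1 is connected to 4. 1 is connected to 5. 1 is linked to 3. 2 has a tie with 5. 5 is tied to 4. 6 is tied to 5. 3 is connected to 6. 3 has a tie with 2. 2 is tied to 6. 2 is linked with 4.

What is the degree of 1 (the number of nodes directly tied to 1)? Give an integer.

1 is directly tied to 3, 4, and 5. That is 3 neighbors, so the degree of 1 is 3.

3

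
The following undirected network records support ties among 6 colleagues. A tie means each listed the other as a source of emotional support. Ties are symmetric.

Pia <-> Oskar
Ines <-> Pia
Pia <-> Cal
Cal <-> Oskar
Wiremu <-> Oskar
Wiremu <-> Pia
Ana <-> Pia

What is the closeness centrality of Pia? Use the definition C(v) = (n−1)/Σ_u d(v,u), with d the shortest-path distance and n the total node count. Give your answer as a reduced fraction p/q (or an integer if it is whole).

Distances from Pia: Ana:1, Cal:1, Ines:1, Oskar:1, Wiremu:1. Sum = 5.
n = 6, so closeness = 5/5 = 1.

1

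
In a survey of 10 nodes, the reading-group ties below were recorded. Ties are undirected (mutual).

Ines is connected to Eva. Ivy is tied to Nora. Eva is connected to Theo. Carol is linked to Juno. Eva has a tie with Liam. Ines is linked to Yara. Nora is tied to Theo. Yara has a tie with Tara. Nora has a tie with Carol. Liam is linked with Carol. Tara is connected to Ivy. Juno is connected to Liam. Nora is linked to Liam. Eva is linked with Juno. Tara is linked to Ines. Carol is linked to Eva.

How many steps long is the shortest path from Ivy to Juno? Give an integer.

One shortest route is Ivy – Nora – Carol – Juno, which uses 3 edges, and at distance 2 from Ivy we only reach {Carol, Ines, Liam, Theo, Yara}, which does not include Juno. So d(Ivy,Juno) = 3.

3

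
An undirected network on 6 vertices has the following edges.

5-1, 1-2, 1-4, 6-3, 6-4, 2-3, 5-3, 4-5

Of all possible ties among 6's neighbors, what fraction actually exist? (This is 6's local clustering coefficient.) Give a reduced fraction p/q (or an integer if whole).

0

6's neighbors: 3 and 4 (k = 2).
Possible neighbor pairs: C(2,2) = 1. Edges among them: none → e = 0.
Clustering(6) = 0/1.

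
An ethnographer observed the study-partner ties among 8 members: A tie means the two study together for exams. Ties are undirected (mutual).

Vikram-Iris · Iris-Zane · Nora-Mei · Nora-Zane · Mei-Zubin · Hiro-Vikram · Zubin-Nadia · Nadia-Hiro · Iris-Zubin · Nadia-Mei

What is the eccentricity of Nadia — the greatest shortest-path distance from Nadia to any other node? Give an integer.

3

Distances from Nadia: Hiro:1, Iris:2, Mei:1, Nora:2, Vikram:2, Zane:3, Zubin:1.
The largest is 3 (to Zane), so the eccentricity of Nadia is 3.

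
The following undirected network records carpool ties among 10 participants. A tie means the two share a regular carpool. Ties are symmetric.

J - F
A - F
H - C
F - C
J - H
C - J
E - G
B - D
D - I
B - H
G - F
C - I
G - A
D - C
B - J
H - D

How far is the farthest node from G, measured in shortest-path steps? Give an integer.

Distances from G: A:1, B:3, C:2, D:3, E:1, F:1, H:3, I:3, J:2.
The largest is 3 (to B, H, D, and I), so the eccentricity of G is 3.

3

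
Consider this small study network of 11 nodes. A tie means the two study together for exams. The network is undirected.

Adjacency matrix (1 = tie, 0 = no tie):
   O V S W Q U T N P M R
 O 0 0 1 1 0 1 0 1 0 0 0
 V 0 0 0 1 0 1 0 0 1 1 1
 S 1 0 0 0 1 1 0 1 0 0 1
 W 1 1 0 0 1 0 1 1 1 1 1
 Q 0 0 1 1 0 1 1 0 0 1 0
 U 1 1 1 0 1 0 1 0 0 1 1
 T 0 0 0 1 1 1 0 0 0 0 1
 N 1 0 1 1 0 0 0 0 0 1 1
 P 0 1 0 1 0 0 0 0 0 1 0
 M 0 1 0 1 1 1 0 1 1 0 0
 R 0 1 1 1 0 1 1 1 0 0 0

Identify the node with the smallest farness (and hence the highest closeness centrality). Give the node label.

W

Farness (sum of distances to all others) for each node — M:14, N:15, O:16, P:18, Q:15, R:14, S:16, T:16, U:13, V:15, W:12.
The smallest farness is 12, for W, so W has the highest closeness.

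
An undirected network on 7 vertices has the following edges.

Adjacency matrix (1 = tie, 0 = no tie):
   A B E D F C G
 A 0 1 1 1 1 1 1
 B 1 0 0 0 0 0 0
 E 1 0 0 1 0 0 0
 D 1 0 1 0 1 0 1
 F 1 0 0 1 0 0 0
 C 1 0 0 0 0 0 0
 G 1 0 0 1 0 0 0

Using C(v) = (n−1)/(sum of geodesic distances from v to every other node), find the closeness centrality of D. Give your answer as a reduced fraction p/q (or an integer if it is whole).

Distances from D: A:1, B:2, C:2, E:1, F:1, G:1. Sum = 8.
n = 7, so closeness = 6/8 = 3/4.

3/4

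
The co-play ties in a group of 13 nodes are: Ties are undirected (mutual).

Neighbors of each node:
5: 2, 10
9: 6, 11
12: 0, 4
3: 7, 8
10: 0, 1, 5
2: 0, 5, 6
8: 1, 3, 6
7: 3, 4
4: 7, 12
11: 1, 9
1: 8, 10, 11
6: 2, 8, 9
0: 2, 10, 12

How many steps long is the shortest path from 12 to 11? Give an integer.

One shortest route is 12 – 0 – 10 – 1 – 11, which uses 4 edges, and at distance 3 from 12 we only reach {1, 3, 5, 6}, which does not include 11. So d(12,11) = 4.

4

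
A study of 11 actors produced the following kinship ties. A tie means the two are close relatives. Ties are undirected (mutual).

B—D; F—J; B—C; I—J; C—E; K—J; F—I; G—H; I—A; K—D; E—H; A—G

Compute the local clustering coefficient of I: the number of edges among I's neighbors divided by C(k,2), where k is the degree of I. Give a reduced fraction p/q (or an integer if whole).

1/3

I's neighbors: A, F, and J (k = 3).
Possible neighbor pairs: C(3,2) = 3. Edges among them: F–J → e = 1.
Clustering(I) = 1/3.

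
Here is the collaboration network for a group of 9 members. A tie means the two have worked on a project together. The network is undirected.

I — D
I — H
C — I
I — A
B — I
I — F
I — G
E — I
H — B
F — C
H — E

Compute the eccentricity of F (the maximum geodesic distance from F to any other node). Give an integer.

2

Distances from F: A:2, B:2, C:1, D:2, E:2, G:2, H:2, I:1.
The largest is 2 (to G, E, H, A, D, and B), so the eccentricity of F is 2.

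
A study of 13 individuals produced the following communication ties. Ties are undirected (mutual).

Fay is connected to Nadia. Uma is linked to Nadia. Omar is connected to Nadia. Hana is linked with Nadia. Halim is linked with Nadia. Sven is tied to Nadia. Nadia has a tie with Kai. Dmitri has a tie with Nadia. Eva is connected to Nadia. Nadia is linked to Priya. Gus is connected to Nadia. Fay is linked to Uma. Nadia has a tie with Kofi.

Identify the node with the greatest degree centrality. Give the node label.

Nadia

Degrees — Dmitri:1, Eva:1, Fay:2, Gus:1, Halim:1, Hana:1, Kai:1, Kofi:1, Nadia:12, Omar:1, Priya:1, Sven:1, Uma:2.
The maximum is 12, attained only by Nadia.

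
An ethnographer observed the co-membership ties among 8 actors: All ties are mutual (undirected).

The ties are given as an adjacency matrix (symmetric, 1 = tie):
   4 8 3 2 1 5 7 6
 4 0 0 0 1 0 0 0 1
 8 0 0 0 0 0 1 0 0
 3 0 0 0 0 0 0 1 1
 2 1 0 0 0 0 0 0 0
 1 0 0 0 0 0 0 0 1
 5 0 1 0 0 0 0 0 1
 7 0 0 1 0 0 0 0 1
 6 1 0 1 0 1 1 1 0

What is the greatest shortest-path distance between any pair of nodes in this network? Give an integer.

4

Eccentricity of each node (its greatest distance to any other): 1:3, 2:4, 3:3, 4:3, 5:3, 6:2, 7:3, 8:4.
The maximum eccentricity is 4, realized for instance by the pair 8–2 via 8 – 5 – 6 – 4 – 2. So the diameter is 4.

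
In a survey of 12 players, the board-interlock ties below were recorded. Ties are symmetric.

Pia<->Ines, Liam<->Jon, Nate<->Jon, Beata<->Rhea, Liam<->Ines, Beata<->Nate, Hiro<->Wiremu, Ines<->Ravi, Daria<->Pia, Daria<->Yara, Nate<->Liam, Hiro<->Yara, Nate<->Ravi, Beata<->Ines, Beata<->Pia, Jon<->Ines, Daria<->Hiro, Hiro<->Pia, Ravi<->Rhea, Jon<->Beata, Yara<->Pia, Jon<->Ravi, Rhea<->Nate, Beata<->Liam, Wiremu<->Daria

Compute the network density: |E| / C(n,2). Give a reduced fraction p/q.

There are 25 edges and 12 nodes, so the maximum possible is C(12,2) = 66.
Density = 25/66.

25/66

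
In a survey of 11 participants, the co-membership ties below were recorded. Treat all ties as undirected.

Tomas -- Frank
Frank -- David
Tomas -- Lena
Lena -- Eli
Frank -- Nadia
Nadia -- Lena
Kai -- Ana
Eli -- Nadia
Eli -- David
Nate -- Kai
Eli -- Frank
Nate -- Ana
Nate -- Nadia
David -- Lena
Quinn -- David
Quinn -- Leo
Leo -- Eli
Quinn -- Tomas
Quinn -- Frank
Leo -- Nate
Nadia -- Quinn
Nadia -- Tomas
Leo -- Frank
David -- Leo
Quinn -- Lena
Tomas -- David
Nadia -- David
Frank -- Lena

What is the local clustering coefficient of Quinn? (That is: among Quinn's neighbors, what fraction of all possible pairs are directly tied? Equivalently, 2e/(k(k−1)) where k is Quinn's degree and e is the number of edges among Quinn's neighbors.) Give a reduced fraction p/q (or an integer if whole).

4/5

Quinn's neighbors: David, Frank, Lena, Leo, Nadia, and Tomas (k = 6).
Possible neighbor pairs: C(6,2) = 15. Edges among them: David–Frank, David–Lena, David–Leo, David–Nadia, David–Tomas, Frank–Lena, Frank–Leo, Frank–Nadia, Frank–Tomas, Lena–Nadia, Lena–Tomas, Nadia–Tomas → e = 12.
Clustering(Quinn) = 12/15 = 4/5.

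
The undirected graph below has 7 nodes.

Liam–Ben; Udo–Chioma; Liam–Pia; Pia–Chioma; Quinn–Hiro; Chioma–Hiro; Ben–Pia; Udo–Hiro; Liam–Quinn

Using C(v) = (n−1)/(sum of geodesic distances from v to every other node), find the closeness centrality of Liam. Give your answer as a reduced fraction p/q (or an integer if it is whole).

Distances from Liam: Ben:1, Chioma:2, Hiro:2, Pia:1, Quinn:1, Udo:3. Sum = 10.
n = 7, so closeness = 6/10 = 3/5.

3/5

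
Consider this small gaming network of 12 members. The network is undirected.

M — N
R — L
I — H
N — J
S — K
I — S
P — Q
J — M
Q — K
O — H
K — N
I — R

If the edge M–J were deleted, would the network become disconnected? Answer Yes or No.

Even without that edge, M still reaches J via M – N – J, so the network stays connected. Not a bridge.

No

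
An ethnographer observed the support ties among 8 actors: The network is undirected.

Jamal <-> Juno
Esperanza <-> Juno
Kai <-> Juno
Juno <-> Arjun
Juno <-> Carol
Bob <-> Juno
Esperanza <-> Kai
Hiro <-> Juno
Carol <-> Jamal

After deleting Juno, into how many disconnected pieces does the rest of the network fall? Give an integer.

5

Without Juno, the remaining ties split the others into: {Esperanza, Kai}; {Bob}; {Hiro}; {Arjun}; {Carol, Jamal}.
That's 5 separate components.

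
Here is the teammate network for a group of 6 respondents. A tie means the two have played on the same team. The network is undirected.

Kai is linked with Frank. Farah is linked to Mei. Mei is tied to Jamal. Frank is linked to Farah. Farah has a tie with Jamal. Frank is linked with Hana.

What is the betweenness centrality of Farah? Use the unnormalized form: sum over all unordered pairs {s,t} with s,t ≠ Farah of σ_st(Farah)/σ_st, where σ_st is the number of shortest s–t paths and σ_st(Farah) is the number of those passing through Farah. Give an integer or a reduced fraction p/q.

6

Pairs whose geodesics pass through Farah — Frank–Mei: 1; Frank–Jamal: 1; Hana–Mei: 1; Hana–Jamal: 1; Kai–Mei: 1; Kai–Jamal: 1.
All other pairs contribute 0.
Summing the contributions gives betweenness(Farah) = 6.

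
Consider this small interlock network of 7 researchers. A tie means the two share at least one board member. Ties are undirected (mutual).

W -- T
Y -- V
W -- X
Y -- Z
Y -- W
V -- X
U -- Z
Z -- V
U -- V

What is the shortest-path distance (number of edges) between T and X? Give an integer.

One shortest route is T – W – X, which uses 2 edges, and T and X are not directly tied, so nothing shorter exists. So d(T,X) = 2.

2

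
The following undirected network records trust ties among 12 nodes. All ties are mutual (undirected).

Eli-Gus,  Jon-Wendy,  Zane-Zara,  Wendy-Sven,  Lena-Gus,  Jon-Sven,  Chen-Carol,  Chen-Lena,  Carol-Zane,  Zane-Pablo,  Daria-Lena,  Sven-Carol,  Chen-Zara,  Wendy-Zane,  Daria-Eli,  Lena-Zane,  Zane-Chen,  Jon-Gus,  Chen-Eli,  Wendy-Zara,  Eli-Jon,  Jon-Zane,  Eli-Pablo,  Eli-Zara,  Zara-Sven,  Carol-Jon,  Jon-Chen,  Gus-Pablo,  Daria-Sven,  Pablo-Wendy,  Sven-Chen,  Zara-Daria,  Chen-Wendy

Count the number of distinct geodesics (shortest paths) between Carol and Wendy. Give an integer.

The shortest distance is 2. The length-2 paths are: Carol–Zane–Wendy; Carol–Sven–Wendy; Carol–Chen–Wendy; Carol–Jon–Wendy.
That gives 4 distinct shortest paths.

4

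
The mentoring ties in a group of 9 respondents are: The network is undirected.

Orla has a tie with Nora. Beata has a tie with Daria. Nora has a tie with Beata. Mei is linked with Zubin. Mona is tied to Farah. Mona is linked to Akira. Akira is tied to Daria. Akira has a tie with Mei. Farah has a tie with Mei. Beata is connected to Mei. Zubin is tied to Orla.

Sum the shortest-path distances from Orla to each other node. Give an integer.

19

Distances from Orla: Akira:3, Beata:2, Daria:3, Farah:3, Mei:2, Mona:4, Nora:1, Zubin:1.
Sum = 3 + 2 + 3 + 3 + 2 + 4 + 1 + 1 = 19.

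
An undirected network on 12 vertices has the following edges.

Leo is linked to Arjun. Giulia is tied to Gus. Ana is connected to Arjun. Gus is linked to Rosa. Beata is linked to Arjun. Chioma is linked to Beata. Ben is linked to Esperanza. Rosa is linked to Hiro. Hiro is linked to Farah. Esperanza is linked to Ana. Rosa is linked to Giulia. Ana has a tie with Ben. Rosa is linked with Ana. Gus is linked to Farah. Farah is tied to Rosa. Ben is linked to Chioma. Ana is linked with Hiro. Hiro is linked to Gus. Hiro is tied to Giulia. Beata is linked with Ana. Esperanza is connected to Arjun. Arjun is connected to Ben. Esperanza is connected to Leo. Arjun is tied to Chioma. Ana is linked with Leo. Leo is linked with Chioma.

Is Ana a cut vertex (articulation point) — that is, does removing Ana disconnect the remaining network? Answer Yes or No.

Removing Ana leaves {Arjun, Beata, Ben, Chioma, Esperanza, and Leo} with no path to {Farah, Giulia, Gus, Hiro, and Rosa}, so the network splits into 2 components. Ana is a cut vertex.

Yes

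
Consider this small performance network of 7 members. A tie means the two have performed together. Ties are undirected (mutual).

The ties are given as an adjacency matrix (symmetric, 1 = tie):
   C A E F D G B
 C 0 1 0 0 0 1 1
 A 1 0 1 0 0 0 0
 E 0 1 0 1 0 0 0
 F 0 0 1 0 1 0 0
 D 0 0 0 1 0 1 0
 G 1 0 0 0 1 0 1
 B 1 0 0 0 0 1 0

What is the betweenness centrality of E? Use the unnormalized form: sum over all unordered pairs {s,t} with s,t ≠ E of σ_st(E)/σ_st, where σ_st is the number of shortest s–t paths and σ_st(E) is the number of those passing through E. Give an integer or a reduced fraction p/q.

Pairs whose geodesics pass through E — C–F: 1/2; A–F: 1; A–D: 1/2.
All other pairs contribute 0.
Summing the contributions gives betweenness(E) = 2.

2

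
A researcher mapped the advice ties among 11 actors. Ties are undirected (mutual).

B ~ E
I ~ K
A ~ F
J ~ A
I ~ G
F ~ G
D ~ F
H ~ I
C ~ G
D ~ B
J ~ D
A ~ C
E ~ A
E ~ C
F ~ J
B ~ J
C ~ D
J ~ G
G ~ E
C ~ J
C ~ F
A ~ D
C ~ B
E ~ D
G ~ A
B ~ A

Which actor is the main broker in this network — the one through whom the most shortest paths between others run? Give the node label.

G

Unnormalized betweenness of each node: A:5/2, B:1/5, C:5/2, D:7/10, E:9/5, F:4/5, G:429/20, H:0, I:17, J:41/20, K:0.
G has the largest value, 429/20, making it the main broker — the node through which the most shortest paths run.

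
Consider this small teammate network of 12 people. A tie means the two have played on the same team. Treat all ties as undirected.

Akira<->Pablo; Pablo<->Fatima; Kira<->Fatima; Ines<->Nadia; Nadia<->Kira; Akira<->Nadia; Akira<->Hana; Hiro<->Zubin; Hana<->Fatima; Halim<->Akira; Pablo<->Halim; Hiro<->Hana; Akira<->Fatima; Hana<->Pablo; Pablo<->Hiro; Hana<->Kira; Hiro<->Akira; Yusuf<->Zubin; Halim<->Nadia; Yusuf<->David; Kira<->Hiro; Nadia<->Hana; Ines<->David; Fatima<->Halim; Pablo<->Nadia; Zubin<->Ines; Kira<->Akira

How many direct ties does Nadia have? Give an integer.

6

Nadia is directly tied to Akira, Halim, Hana, Ines, Kira, and Pablo. That is 6 neighbors, so the degree of Nadia is 6.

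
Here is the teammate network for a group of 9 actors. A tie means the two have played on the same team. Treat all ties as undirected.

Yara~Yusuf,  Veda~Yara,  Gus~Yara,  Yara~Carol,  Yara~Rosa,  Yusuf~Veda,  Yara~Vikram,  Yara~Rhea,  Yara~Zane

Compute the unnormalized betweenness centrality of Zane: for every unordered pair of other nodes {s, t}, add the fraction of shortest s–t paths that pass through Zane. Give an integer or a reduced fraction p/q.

0

No shortest path between any pair of other nodes passes through Zane.
Summing the contributions gives betweenness(Zane) = 0.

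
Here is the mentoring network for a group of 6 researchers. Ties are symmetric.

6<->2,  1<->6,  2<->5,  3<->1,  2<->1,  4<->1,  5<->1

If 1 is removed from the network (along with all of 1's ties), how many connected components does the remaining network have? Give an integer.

Without 1, the remaining ties split the others into: {2, 5, 6}; {4}; {3}.
That's 3 separate components.

3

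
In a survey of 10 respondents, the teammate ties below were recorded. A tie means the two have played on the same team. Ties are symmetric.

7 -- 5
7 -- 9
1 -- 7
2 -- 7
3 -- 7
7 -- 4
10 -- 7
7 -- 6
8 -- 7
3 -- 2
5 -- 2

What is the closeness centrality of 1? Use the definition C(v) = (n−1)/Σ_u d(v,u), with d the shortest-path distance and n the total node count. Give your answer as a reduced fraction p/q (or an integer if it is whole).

Distances from 1: 2:2, 3:2, 4:2, 5:2, 6:2, 7:1, 8:2, 9:2, 10:2. Sum = 17.
n = 10, so closeness = 9/17.

9/17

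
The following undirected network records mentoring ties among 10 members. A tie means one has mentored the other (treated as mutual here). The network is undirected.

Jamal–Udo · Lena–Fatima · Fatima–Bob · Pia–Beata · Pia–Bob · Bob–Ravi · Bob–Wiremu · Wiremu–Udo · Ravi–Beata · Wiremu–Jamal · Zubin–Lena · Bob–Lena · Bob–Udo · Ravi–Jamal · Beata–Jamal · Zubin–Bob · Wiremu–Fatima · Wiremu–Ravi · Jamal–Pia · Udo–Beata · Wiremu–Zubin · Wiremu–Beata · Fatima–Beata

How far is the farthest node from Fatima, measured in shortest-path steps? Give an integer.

Distances from Fatima: Beata:1, Bob:1, Jamal:2, Lena:1, Pia:2, Ravi:2, Udo:2, Wiremu:1, Zubin:2.
The largest is 2 (to Ravi, Jamal, Udo, Pia, and Zubin), so the eccentricity of Fatima is 2.

2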